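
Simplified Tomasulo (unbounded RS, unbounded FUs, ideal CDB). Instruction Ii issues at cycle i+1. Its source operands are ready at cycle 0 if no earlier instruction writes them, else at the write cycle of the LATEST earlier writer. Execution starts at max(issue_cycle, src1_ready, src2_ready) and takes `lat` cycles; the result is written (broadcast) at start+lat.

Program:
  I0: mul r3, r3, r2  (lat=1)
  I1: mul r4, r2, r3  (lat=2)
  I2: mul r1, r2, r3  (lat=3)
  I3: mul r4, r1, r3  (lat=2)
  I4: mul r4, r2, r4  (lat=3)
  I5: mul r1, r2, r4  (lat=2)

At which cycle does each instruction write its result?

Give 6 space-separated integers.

Answer: 2 4 6 8 11 13

Derivation:
I0 mul r3: issue@1 deps=(None,None) exec_start@1 write@2
I1 mul r4: issue@2 deps=(None,0) exec_start@2 write@4
I2 mul r1: issue@3 deps=(None,0) exec_start@3 write@6
I3 mul r4: issue@4 deps=(2,0) exec_start@6 write@8
I4 mul r4: issue@5 deps=(None,3) exec_start@8 write@11
I5 mul r1: issue@6 deps=(None,4) exec_start@11 write@13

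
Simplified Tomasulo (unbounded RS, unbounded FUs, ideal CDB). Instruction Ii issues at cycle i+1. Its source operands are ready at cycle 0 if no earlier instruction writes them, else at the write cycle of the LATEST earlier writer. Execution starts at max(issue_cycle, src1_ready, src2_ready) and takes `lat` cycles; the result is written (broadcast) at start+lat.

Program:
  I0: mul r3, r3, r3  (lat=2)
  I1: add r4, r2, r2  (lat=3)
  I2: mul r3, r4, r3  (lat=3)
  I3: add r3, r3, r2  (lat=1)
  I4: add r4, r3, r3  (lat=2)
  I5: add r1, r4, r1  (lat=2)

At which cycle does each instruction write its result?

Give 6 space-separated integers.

Answer: 3 5 8 9 11 13

Derivation:
I0 mul r3: issue@1 deps=(None,None) exec_start@1 write@3
I1 add r4: issue@2 deps=(None,None) exec_start@2 write@5
I2 mul r3: issue@3 deps=(1,0) exec_start@5 write@8
I3 add r3: issue@4 deps=(2,None) exec_start@8 write@9
I4 add r4: issue@5 deps=(3,3) exec_start@9 write@11
I5 add r1: issue@6 deps=(4,None) exec_start@11 write@13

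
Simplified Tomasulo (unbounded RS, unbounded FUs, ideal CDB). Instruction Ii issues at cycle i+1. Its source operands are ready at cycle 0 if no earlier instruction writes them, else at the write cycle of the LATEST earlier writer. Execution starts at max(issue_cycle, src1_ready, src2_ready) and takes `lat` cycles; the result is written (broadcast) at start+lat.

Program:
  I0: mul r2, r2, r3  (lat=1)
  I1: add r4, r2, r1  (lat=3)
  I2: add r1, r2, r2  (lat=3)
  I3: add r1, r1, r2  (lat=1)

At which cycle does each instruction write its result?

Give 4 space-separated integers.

I0 mul r2: issue@1 deps=(None,None) exec_start@1 write@2
I1 add r4: issue@2 deps=(0,None) exec_start@2 write@5
I2 add r1: issue@3 deps=(0,0) exec_start@3 write@6
I3 add r1: issue@4 deps=(2,0) exec_start@6 write@7

Answer: 2 5 6 7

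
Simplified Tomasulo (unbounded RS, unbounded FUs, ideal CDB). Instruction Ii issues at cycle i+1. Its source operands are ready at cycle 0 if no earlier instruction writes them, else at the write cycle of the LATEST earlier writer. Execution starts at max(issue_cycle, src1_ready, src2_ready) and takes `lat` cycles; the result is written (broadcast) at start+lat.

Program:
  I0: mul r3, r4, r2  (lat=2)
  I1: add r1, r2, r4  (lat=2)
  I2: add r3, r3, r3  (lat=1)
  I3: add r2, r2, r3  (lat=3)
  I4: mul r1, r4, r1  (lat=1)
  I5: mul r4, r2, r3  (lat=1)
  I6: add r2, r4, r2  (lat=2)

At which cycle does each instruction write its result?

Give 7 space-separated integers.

I0 mul r3: issue@1 deps=(None,None) exec_start@1 write@3
I1 add r1: issue@2 deps=(None,None) exec_start@2 write@4
I2 add r3: issue@3 deps=(0,0) exec_start@3 write@4
I3 add r2: issue@4 deps=(None,2) exec_start@4 write@7
I4 mul r1: issue@5 deps=(None,1) exec_start@5 write@6
I5 mul r4: issue@6 deps=(3,2) exec_start@7 write@8
I6 add r2: issue@7 deps=(5,3) exec_start@8 write@10

Answer: 3 4 4 7 6 8 10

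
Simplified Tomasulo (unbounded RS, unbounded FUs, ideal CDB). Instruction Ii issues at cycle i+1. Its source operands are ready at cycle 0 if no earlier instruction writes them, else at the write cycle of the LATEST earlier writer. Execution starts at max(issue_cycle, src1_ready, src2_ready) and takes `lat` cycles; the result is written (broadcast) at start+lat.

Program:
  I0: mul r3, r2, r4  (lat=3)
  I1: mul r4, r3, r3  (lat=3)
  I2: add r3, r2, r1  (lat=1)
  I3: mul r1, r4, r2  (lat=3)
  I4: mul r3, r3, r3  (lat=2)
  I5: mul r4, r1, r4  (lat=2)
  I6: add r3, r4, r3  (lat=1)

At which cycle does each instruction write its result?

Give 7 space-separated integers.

Answer: 4 7 4 10 7 12 13

Derivation:
I0 mul r3: issue@1 deps=(None,None) exec_start@1 write@4
I1 mul r4: issue@2 deps=(0,0) exec_start@4 write@7
I2 add r3: issue@3 deps=(None,None) exec_start@3 write@4
I3 mul r1: issue@4 deps=(1,None) exec_start@7 write@10
I4 mul r3: issue@5 deps=(2,2) exec_start@5 write@7
I5 mul r4: issue@6 deps=(3,1) exec_start@10 write@12
I6 add r3: issue@7 deps=(5,4) exec_start@12 write@13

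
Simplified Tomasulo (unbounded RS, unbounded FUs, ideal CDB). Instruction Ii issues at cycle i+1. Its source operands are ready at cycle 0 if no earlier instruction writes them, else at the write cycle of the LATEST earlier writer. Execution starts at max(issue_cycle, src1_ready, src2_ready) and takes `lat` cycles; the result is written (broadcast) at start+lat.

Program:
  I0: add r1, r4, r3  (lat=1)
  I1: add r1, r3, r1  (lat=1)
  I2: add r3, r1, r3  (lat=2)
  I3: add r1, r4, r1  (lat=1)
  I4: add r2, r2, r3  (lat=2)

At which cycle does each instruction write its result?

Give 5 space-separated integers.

I0 add r1: issue@1 deps=(None,None) exec_start@1 write@2
I1 add r1: issue@2 deps=(None,0) exec_start@2 write@3
I2 add r3: issue@3 deps=(1,None) exec_start@3 write@5
I3 add r1: issue@4 deps=(None,1) exec_start@4 write@5
I4 add r2: issue@5 deps=(None,2) exec_start@5 write@7

Answer: 2 3 5 5 7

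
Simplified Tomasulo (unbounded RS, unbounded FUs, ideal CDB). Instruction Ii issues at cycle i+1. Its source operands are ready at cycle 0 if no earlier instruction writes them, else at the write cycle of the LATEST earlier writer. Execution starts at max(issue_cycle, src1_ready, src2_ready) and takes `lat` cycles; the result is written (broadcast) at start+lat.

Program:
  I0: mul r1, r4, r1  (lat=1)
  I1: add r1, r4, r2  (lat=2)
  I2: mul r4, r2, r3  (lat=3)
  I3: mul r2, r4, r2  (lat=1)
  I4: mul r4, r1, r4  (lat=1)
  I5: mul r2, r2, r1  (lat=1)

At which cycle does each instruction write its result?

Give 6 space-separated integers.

Answer: 2 4 6 7 7 8

Derivation:
I0 mul r1: issue@1 deps=(None,None) exec_start@1 write@2
I1 add r1: issue@2 deps=(None,None) exec_start@2 write@4
I2 mul r4: issue@3 deps=(None,None) exec_start@3 write@6
I3 mul r2: issue@4 deps=(2,None) exec_start@6 write@7
I4 mul r4: issue@5 deps=(1,2) exec_start@6 write@7
I5 mul r2: issue@6 deps=(3,1) exec_start@7 write@8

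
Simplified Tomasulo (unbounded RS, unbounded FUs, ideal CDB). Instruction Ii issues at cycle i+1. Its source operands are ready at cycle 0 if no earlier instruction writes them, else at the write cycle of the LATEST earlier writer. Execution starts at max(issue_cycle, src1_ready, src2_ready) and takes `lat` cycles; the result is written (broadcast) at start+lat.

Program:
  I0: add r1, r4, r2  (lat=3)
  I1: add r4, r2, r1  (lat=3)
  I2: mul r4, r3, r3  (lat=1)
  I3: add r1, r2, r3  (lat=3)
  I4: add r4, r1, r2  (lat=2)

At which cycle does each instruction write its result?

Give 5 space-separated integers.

I0 add r1: issue@1 deps=(None,None) exec_start@1 write@4
I1 add r4: issue@2 deps=(None,0) exec_start@4 write@7
I2 mul r4: issue@3 deps=(None,None) exec_start@3 write@4
I3 add r1: issue@4 deps=(None,None) exec_start@4 write@7
I4 add r4: issue@5 deps=(3,None) exec_start@7 write@9

Answer: 4 7 4 7 9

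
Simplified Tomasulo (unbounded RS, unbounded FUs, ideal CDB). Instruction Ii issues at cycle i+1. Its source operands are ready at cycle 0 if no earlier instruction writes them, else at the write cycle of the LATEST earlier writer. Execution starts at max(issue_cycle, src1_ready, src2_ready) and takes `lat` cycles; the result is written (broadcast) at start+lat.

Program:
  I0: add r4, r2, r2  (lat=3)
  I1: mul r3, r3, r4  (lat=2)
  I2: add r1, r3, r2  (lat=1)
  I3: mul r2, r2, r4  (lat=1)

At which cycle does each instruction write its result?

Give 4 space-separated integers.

I0 add r4: issue@1 deps=(None,None) exec_start@1 write@4
I1 mul r3: issue@2 deps=(None,0) exec_start@4 write@6
I2 add r1: issue@3 deps=(1,None) exec_start@6 write@7
I3 mul r2: issue@4 deps=(None,0) exec_start@4 write@5

Answer: 4 6 7 5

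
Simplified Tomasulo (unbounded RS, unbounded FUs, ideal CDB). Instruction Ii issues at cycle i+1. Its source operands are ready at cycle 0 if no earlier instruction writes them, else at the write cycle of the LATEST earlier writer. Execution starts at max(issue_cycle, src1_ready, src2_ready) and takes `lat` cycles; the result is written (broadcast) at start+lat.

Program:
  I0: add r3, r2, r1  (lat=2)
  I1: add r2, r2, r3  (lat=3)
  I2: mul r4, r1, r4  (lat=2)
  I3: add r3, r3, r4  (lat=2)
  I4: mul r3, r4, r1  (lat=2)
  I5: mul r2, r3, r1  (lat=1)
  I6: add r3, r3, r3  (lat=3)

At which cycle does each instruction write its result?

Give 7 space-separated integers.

Answer: 3 6 5 7 7 8 10

Derivation:
I0 add r3: issue@1 deps=(None,None) exec_start@1 write@3
I1 add r2: issue@2 deps=(None,0) exec_start@3 write@6
I2 mul r4: issue@3 deps=(None,None) exec_start@3 write@5
I3 add r3: issue@4 deps=(0,2) exec_start@5 write@7
I4 mul r3: issue@5 deps=(2,None) exec_start@5 write@7
I5 mul r2: issue@6 deps=(4,None) exec_start@7 write@8
I6 add r3: issue@7 deps=(4,4) exec_start@7 write@10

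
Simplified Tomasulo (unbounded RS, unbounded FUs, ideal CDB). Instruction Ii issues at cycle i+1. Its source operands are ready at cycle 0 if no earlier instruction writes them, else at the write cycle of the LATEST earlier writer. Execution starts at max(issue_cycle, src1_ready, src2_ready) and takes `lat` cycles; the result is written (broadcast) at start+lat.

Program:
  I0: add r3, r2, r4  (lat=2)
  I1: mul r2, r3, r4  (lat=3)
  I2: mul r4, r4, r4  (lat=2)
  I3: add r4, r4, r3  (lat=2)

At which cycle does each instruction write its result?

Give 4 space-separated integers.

I0 add r3: issue@1 deps=(None,None) exec_start@1 write@3
I1 mul r2: issue@2 deps=(0,None) exec_start@3 write@6
I2 mul r4: issue@3 deps=(None,None) exec_start@3 write@5
I3 add r4: issue@4 deps=(2,0) exec_start@5 write@7

Answer: 3 6 5 7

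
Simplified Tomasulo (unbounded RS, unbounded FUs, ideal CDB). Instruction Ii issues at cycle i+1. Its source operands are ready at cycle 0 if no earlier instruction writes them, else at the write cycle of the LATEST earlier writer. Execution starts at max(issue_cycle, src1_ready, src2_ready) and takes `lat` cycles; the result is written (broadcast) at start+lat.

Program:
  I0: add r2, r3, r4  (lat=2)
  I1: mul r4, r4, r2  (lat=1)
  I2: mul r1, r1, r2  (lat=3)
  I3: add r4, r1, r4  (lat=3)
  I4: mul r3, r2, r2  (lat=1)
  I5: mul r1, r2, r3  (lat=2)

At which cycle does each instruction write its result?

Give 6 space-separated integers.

I0 add r2: issue@1 deps=(None,None) exec_start@1 write@3
I1 mul r4: issue@2 deps=(None,0) exec_start@3 write@4
I2 mul r1: issue@3 deps=(None,0) exec_start@3 write@6
I3 add r4: issue@4 deps=(2,1) exec_start@6 write@9
I4 mul r3: issue@5 deps=(0,0) exec_start@5 write@6
I5 mul r1: issue@6 deps=(0,4) exec_start@6 write@8

Answer: 3 4 6 9 6 8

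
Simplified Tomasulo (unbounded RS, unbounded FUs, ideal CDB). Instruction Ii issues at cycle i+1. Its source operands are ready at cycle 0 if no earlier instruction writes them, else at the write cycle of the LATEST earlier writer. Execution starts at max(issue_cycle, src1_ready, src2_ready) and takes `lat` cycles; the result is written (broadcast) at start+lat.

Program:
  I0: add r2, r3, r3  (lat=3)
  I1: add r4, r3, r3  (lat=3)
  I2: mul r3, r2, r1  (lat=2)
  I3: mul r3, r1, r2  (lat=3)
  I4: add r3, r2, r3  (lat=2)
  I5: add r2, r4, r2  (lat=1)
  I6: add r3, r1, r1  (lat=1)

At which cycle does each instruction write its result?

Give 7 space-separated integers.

I0 add r2: issue@1 deps=(None,None) exec_start@1 write@4
I1 add r4: issue@2 deps=(None,None) exec_start@2 write@5
I2 mul r3: issue@3 deps=(0,None) exec_start@4 write@6
I3 mul r3: issue@4 deps=(None,0) exec_start@4 write@7
I4 add r3: issue@5 deps=(0,3) exec_start@7 write@9
I5 add r2: issue@6 deps=(1,0) exec_start@6 write@7
I6 add r3: issue@7 deps=(None,None) exec_start@7 write@8

Answer: 4 5 6 7 9 7 8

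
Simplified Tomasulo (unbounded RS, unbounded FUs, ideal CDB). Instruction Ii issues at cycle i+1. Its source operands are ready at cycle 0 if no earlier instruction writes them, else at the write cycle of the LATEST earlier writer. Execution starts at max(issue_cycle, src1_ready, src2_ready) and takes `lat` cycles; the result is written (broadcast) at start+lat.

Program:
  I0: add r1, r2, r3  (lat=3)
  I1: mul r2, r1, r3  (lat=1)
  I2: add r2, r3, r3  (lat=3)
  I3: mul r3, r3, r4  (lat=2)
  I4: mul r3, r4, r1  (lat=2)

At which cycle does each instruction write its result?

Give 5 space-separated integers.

Answer: 4 5 6 6 7

Derivation:
I0 add r1: issue@1 deps=(None,None) exec_start@1 write@4
I1 mul r2: issue@2 deps=(0,None) exec_start@4 write@5
I2 add r2: issue@3 deps=(None,None) exec_start@3 write@6
I3 mul r3: issue@4 deps=(None,None) exec_start@4 write@6
I4 mul r3: issue@5 deps=(None,0) exec_start@5 write@7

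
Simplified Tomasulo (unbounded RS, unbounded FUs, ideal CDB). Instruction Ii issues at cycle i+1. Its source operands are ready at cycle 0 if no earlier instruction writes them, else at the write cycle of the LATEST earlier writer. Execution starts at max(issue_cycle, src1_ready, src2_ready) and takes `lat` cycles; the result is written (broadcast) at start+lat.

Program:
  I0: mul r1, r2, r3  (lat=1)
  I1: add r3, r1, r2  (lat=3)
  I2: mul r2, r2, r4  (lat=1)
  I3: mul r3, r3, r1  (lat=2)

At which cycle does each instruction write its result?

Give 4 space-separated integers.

I0 mul r1: issue@1 deps=(None,None) exec_start@1 write@2
I1 add r3: issue@2 deps=(0,None) exec_start@2 write@5
I2 mul r2: issue@3 deps=(None,None) exec_start@3 write@4
I3 mul r3: issue@4 deps=(1,0) exec_start@5 write@7

Answer: 2 5 4 7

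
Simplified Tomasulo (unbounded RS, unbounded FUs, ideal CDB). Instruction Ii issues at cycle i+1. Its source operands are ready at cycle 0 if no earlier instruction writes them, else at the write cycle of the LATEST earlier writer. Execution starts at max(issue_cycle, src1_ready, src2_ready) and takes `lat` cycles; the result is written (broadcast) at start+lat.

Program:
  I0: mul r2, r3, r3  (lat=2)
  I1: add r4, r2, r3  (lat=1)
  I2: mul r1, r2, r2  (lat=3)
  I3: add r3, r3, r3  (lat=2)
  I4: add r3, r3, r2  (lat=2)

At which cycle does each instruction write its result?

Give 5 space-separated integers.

I0 mul r2: issue@1 deps=(None,None) exec_start@1 write@3
I1 add r4: issue@2 deps=(0,None) exec_start@3 write@4
I2 mul r1: issue@3 deps=(0,0) exec_start@3 write@6
I3 add r3: issue@4 deps=(None,None) exec_start@4 write@6
I4 add r3: issue@5 deps=(3,0) exec_start@6 write@8

Answer: 3 4 6 6 8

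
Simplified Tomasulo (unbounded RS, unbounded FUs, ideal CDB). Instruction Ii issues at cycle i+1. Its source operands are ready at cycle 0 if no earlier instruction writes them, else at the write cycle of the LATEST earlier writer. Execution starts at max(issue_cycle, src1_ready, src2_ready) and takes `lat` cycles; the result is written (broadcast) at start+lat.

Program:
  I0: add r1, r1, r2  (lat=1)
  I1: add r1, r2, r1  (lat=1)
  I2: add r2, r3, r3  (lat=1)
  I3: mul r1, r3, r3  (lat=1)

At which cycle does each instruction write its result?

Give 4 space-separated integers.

Answer: 2 3 4 5

Derivation:
I0 add r1: issue@1 deps=(None,None) exec_start@1 write@2
I1 add r1: issue@2 deps=(None,0) exec_start@2 write@3
I2 add r2: issue@3 deps=(None,None) exec_start@3 write@4
I3 mul r1: issue@4 deps=(None,None) exec_start@4 write@5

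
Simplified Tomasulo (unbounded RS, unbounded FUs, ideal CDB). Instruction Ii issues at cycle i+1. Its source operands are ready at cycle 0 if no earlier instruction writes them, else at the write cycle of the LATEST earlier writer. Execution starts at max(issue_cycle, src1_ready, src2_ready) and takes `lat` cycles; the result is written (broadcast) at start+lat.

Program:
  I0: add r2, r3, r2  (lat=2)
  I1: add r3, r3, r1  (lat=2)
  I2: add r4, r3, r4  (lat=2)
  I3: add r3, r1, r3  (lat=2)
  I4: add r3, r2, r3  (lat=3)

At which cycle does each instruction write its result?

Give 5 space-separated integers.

I0 add r2: issue@1 deps=(None,None) exec_start@1 write@3
I1 add r3: issue@2 deps=(None,None) exec_start@2 write@4
I2 add r4: issue@3 deps=(1,None) exec_start@4 write@6
I3 add r3: issue@4 deps=(None,1) exec_start@4 write@6
I4 add r3: issue@5 deps=(0,3) exec_start@6 write@9

Answer: 3 4 6 6 9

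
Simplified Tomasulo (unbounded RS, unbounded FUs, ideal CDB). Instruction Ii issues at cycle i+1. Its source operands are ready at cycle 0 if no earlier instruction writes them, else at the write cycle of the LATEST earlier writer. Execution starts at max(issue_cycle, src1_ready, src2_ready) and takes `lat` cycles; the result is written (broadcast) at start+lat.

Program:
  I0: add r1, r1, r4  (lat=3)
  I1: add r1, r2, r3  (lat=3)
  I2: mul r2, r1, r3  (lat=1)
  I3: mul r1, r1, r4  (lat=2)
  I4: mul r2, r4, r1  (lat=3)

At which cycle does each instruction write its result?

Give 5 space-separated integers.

I0 add r1: issue@1 deps=(None,None) exec_start@1 write@4
I1 add r1: issue@2 deps=(None,None) exec_start@2 write@5
I2 mul r2: issue@3 deps=(1,None) exec_start@5 write@6
I3 mul r1: issue@4 deps=(1,None) exec_start@5 write@7
I4 mul r2: issue@5 deps=(None,3) exec_start@7 write@10

Answer: 4 5 6 7 10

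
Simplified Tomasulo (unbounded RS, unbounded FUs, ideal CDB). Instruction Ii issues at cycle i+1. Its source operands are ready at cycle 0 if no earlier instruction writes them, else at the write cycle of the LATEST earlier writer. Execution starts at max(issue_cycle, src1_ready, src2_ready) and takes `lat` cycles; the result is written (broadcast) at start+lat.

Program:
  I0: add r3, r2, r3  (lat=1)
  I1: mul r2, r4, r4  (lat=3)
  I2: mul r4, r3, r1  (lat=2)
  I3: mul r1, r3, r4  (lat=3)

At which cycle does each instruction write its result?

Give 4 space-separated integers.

I0 add r3: issue@1 deps=(None,None) exec_start@1 write@2
I1 mul r2: issue@2 deps=(None,None) exec_start@2 write@5
I2 mul r4: issue@3 deps=(0,None) exec_start@3 write@5
I3 mul r1: issue@4 deps=(0,2) exec_start@5 write@8

Answer: 2 5 5 8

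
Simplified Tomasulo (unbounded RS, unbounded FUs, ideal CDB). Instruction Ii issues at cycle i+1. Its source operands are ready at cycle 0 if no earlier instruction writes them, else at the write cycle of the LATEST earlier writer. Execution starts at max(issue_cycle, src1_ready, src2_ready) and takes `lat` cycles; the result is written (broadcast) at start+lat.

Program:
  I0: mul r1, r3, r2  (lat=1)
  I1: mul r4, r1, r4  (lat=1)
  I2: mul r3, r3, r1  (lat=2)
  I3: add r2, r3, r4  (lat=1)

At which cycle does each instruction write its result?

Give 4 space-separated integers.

Answer: 2 3 5 6

Derivation:
I0 mul r1: issue@1 deps=(None,None) exec_start@1 write@2
I1 mul r4: issue@2 deps=(0,None) exec_start@2 write@3
I2 mul r3: issue@3 deps=(None,0) exec_start@3 write@5
I3 add r2: issue@4 deps=(2,1) exec_start@5 write@6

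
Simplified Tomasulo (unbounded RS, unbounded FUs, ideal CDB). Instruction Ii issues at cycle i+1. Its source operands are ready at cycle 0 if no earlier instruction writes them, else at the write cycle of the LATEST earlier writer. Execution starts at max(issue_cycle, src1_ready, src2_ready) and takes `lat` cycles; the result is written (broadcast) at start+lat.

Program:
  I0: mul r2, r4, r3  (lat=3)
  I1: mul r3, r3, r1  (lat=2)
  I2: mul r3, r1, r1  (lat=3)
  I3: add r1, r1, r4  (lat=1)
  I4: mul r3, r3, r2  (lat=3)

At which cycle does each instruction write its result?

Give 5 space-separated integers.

I0 mul r2: issue@1 deps=(None,None) exec_start@1 write@4
I1 mul r3: issue@2 deps=(None,None) exec_start@2 write@4
I2 mul r3: issue@3 deps=(None,None) exec_start@3 write@6
I3 add r1: issue@4 deps=(None,None) exec_start@4 write@5
I4 mul r3: issue@5 deps=(2,0) exec_start@6 write@9

Answer: 4 4 6 5 9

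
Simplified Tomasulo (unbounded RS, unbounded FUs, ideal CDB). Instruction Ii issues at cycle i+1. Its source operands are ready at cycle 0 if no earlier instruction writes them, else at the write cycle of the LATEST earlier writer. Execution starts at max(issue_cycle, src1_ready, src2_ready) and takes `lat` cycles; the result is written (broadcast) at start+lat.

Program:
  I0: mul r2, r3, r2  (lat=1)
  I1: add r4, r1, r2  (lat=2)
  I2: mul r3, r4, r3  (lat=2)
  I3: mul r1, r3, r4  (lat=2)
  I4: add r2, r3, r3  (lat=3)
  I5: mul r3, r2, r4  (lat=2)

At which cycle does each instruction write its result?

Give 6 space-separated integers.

I0 mul r2: issue@1 deps=(None,None) exec_start@1 write@2
I1 add r4: issue@2 deps=(None,0) exec_start@2 write@4
I2 mul r3: issue@3 deps=(1,None) exec_start@4 write@6
I3 mul r1: issue@4 deps=(2,1) exec_start@6 write@8
I4 add r2: issue@5 deps=(2,2) exec_start@6 write@9
I5 mul r3: issue@6 deps=(4,1) exec_start@9 write@11

Answer: 2 4 6 8 9 11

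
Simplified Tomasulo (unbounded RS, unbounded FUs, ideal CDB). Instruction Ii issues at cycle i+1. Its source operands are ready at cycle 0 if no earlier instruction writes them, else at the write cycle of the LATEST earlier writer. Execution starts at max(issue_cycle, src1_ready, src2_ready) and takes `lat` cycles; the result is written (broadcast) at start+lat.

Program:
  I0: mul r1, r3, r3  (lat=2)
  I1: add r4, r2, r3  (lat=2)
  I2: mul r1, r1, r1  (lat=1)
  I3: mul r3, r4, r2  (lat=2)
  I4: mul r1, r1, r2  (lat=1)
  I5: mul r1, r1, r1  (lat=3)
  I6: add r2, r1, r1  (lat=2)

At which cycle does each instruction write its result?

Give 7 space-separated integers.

I0 mul r1: issue@1 deps=(None,None) exec_start@1 write@3
I1 add r4: issue@2 deps=(None,None) exec_start@2 write@4
I2 mul r1: issue@3 deps=(0,0) exec_start@3 write@4
I3 mul r3: issue@4 deps=(1,None) exec_start@4 write@6
I4 mul r1: issue@5 deps=(2,None) exec_start@5 write@6
I5 mul r1: issue@6 deps=(4,4) exec_start@6 write@9
I6 add r2: issue@7 deps=(5,5) exec_start@9 write@11

Answer: 3 4 4 6 6 9 11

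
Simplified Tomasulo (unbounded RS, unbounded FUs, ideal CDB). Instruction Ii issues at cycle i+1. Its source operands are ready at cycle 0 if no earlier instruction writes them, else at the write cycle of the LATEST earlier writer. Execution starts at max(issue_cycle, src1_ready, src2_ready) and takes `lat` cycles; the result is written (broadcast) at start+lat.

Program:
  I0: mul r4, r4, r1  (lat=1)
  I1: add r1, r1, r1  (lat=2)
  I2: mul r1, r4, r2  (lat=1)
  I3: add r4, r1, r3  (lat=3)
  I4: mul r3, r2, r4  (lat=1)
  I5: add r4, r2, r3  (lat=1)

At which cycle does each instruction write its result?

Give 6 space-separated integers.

I0 mul r4: issue@1 deps=(None,None) exec_start@1 write@2
I1 add r1: issue@2 deps=(None,None) exec_start@2 write@4
I2 mul r1: issue@3 deps=(0,None) exec_start@3 write@4
I3 add r4: issue@4 deps=(2,None) exec_start@4 write@7
I4 mul r3: issue@5 deps=(None,3) exec_start@7 write@8
I5 add r4: issue@6 deps=(None,4) exec_start@8 write@9

Answer: 2 4 4 7 8 9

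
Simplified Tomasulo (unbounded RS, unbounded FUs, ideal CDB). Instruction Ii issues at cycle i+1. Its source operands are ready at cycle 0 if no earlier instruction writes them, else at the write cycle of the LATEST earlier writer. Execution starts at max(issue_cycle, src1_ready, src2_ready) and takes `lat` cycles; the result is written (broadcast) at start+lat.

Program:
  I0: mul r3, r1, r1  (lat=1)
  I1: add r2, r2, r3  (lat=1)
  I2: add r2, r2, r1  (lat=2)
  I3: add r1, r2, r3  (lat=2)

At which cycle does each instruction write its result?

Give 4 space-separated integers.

Answer: 2 3 5 7

Derivation:
I0 mul r3: issue@1 deps=(None,None) exec_start@1 write@2
I1 add r2: issue@2 deps=(None,0) exec_start@2 write@3
I2 add r2: issue@3 deps=(1,None) exec_start@3 write@5
I3 add r1: issue@4 deps=(2,0) exec_start@5 write@7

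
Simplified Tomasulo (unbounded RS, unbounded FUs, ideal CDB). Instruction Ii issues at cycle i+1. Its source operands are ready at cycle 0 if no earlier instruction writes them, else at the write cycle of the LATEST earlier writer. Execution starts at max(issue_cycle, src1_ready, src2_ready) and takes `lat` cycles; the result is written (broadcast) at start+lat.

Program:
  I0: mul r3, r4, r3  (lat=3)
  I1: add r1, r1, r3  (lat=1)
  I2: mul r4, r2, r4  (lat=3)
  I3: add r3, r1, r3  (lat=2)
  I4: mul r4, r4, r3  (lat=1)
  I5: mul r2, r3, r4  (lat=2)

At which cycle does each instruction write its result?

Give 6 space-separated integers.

Answer: 4 5 6 7 8 10

Derivation:
I0 mul r3: issue@1 deps=(None,None) exec_start@1 write@4
I1 add r1: issue@2 deps=(None,0) exec_start@4 write@5
I2 mul r4: issue@3 deps=(None,None) exec_start@3 write@6
I3 add r3: issue@4 deps=(1,0) exec_start@5 write@7
I4 mul r4: issue@5 deps=(2,3) exec_start@7 write@8
I5 mul r2: issue@6 deps=(3,4) exec_start@8 write@10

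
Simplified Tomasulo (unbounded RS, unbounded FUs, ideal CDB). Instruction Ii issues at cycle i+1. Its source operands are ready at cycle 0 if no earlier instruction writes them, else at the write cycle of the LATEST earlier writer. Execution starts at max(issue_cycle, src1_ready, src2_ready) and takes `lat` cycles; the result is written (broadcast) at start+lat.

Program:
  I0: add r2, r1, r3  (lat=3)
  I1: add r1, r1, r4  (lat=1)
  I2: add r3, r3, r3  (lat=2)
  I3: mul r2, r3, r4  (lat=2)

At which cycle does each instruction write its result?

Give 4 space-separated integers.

I0 add r2: issue@1 deps=(None,None) exec_start@1 write@4
I1 add r1: issue@2 deps=(None,None) exec_start@2 write@3
I2 add r3: issue@3 deps=(None,None) exec_start@3 write@5
I3 mul r2: issue@4 deps=(2,None) exec_start@5 write@7

Answer: 4 3 5 7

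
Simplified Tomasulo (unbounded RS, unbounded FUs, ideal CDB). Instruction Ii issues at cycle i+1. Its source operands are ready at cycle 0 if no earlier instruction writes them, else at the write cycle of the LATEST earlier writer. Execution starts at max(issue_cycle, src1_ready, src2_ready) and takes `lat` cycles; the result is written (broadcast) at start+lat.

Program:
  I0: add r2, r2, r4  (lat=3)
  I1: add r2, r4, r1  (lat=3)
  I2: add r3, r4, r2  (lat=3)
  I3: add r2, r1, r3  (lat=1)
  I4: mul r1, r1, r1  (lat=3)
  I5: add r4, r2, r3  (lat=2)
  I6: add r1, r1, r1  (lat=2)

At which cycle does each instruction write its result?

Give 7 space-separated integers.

Answer: 4 5 8 9 8 11 10

Derivation:
I0 add r2: issue@1 deps=(None,None) exec_start@1 write@4
I1 add r2: issue@2 deps=(None,None) exec_start@2 write@5
I2 add r3: issue@3 deps=(None,1) exec_start@5 write@8
I3 add r2: issue@4 deps=(None,2) exec_start@8 write@9
I4 mul r1: issue@5 deps=(None,None) exec_start@5 write@8
I5 add r4: issue@6 deps=(3,2) exec_start@9 write@11
I6 add r1: issue@7 deps=(4,4) exec_start@8 write@10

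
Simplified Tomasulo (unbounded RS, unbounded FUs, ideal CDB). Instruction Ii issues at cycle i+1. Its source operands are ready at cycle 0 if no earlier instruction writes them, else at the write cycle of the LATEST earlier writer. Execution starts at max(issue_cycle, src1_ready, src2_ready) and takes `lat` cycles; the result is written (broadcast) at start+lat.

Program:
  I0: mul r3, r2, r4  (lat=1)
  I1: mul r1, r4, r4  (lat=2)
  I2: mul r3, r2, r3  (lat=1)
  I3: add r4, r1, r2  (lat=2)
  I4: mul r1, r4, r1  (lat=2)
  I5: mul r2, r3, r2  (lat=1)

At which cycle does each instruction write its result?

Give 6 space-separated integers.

Answer: 2 4 4 6 8 7

Derivation:
I0 mul r3: issue@1 deps=(None,None) exec_start@1 write@2
I1 mul r1: issue@2 deps=(None,None) exec_start@2 write@4
I2 mul r3: issue@3 deps=(None,0) exec_start@3 write@4
I3 add r4: issue@4 deps=(1,None) exec_start@4 write@6
I4 mul r1: issue@5 deps=(3,1) exec_start@6 write@8
I5 mul r2: issue@6 deps=(2,None) exec_start@6 write@7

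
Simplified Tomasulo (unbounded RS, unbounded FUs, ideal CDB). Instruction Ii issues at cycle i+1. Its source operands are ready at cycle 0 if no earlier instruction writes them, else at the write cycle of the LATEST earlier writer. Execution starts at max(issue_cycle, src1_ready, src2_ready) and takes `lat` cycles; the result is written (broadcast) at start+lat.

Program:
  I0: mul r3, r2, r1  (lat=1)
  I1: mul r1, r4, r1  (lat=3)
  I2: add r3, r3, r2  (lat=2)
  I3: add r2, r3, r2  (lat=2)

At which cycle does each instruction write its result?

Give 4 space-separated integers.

Answer: 2 5 5 7

Derivation:
I0 mul r3: issue@1 deps=(None,None) exec_start@1 write@2
I1 mul r1: issue@2 deps=(None,None) exec_start@2 write@5
I2 add r3: issue@3 deps=(0,None) exec_start@3 write@5
I3 add r2: issue@4 deps=(2,None) exec_start@5 write@7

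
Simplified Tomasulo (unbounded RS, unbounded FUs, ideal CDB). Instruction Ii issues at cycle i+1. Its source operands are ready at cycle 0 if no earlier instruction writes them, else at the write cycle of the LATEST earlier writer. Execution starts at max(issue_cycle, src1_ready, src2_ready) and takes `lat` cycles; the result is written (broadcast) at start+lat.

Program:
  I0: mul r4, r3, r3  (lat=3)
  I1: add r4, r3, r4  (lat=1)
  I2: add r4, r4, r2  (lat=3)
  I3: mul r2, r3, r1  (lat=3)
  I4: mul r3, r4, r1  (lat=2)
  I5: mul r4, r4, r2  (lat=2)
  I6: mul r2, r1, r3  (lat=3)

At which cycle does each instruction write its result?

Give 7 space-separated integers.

Answer: 4 5 8 7 10 10 13

Derivation:
I0 mul r4: issue@1 deps=(None,None) exec_start@1 write@4
I1 add r4: issue@2 deps=(None,0) exec_start@4 write@5
I2 add r4: issue@3 deps=(1,None) exec_start@5 write@8
I3 mul r2: issue@4 deps=(None,None) exec_start@4 write@7
I4 mul r3: issue@5 deps=(2,None) exec_start@8 write@10
I5 mul r4: issue@6 deps=(2,3) exec_start@8 write@10
I6 mul r2: issue@7 deps=(None,4) exec_start@10 write@13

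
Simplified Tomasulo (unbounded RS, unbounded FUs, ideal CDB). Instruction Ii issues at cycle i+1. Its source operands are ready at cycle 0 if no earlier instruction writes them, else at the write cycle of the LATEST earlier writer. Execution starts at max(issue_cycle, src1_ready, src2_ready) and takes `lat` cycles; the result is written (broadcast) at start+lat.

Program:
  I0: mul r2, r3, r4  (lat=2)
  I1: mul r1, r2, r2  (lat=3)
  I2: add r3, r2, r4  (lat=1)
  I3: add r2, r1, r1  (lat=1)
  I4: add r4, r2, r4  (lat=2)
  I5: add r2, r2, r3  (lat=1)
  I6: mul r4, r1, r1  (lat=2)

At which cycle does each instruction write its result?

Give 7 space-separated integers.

Answer: 3 6 4 7 9 8 9

Derivation:
I0 mul r2: issue@1 deps=(None,None) exec_start@1 write@3
I1 mul r1: issue@2 deps=(0,0) exec_start@3 write@6
I2 add r3: issue@3 deps=(0,None) exec_start@3 write@4
I3 add r2: issue@4 deps=(1,1) exec_start@6 write@7
I4 add r4: issue@5 deps=(3,None) exec_start@7 write@9
I5 add r2: issue@6 deps=(3,2) exec_start@7 write@8
I6 mul r4: issue@7 deps=(1,1) exec_start@7 write@9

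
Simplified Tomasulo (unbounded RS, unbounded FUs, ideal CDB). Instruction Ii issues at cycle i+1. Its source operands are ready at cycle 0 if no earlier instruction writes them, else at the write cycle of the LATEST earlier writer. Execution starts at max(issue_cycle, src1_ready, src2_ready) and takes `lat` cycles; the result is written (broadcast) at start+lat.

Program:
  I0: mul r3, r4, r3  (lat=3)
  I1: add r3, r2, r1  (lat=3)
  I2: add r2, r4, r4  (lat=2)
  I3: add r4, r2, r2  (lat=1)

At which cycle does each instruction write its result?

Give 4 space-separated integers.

Answer: 4 5 5 6

Derivation:
I0 mul r3: issue@1 deps=(None,None) exec_start@1 write@4
I1 add r3: issue@2 deps=(None,None) exec_start@2 write@5
I2 add r2: issue@3 deps=(None,None) exec_start@3 write@5
I3 add r4: issue@4 deps=(2,2) exec_start@5 write@6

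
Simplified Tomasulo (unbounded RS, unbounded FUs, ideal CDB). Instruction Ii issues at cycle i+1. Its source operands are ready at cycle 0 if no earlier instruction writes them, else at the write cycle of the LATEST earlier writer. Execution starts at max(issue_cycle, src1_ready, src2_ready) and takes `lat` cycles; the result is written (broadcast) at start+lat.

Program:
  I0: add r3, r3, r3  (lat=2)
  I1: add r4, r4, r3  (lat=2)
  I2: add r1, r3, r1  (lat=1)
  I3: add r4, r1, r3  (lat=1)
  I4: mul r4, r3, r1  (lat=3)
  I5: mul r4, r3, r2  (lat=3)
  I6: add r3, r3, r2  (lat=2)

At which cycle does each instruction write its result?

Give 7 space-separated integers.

I0 add r3: issue@1 deps=(None,None) exec_start@1 write@3
I1 add r4: issue@2 deps=(None,0) exec_start@3 write@5
I2 add r1: issue@3 deps=(0,None) exec_start@3 write@4
I3 add r4: issue@4 deps=(2,0) exec_start@4 write@5
I4 mul r4: issue@5 deps=(0,2) exec_start@5 write@8
I5 mul r4: issue@6 deps=(0,None) exec_start@6 write@9
I6 add r3: issue@7 deps=(0,None) exec_start@7 write@9

Answer: 3 5 4 5 8 9 9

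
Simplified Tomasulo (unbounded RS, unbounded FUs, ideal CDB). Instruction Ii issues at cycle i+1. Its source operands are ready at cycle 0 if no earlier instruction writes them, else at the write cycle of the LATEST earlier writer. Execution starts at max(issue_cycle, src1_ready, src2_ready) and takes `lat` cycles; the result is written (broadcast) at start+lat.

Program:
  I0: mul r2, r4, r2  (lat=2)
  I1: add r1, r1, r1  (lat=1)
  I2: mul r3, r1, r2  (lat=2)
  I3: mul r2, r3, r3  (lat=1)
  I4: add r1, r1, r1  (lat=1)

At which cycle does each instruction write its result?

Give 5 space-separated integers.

I0 mul r2: issue@1 deps=(None,None) exec_start@1 write@3
I1 add r1: issue@2 deps=(None,None) exec_start@2 write@3
I2 mul r3: issue@3 deps=(1,0) exec_start@3 write@5
I3 mul r2: issue@4 deps=(2,2) exec_start@5 write@6
I4 add r1: issue@5 deps=(1,1) exec_start@5 write@6

Answer: 3 3 5 6 6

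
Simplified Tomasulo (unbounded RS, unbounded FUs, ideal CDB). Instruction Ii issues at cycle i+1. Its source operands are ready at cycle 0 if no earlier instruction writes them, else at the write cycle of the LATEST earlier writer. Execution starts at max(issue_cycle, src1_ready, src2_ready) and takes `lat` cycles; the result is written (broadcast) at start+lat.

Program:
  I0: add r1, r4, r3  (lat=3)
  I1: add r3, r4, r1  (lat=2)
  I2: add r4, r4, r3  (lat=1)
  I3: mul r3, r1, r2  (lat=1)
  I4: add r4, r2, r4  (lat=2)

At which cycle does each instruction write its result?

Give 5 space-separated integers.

Answer: 4 6 7 5 9

Derivation:
I0 add r1: issue@1 deps=(None,None) exec_start@1 write@4
I1 add r3: issue@2 deps=(None,0) exec_start@4 write@6
I2 add r4: issue@3 deps=(None,1) exec_start@6 write@7
I3 mul r3: issue@4 deps=(0,None) exec_start@4 write@5
I4 add r4: issue@5 deps=(None,2) exec_start@7 write@9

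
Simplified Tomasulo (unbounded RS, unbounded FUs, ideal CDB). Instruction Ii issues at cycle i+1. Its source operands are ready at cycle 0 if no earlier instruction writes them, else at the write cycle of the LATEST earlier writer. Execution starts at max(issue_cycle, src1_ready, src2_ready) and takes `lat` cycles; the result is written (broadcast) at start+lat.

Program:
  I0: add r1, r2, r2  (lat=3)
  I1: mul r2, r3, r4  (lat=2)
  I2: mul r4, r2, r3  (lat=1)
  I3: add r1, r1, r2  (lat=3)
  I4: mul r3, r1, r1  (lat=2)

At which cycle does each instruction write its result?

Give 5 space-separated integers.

I0 add r1: issue@1 deps=(None,None) exec_start@1 write@4
I1 mul r2: issue@2 deps=(None,None) exec_start@2 write@4
I2 mul r4: issue@3 deps=(1,None) exec_start@4 write@5
I3 add r1: issue@4 deps=(0,1) exec_start@4 write@7
I4 mul r3: issue@5 deps=(3,3) exec_start@7 write@9

Answer: 4 4 5 7 9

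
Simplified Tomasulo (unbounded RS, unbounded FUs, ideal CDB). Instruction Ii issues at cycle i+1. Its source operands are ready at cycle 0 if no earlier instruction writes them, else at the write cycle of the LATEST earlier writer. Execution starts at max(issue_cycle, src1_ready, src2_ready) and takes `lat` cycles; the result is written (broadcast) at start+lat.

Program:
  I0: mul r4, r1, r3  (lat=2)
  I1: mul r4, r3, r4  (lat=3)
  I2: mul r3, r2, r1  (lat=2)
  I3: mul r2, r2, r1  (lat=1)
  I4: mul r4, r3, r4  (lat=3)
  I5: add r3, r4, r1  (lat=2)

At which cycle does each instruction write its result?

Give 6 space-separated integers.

I0 mul r4: issue@1 deps=(None,None) exec_start@1 write@3
I1 mul r4: issue@2 deps=(None,0) exec_start@3 write@6
I2 mul r3: issue@3 deps=(None,None) exec_start@3 write@5
I3 mul r2: issue@4 deps=(None,None) exec_start@4 write@5
I4 mul r4: issue@5 deps=(2,1) exec_start@6 write@9
I5 add r3: issue@6 deps=(4,None) exec_start@9 write@11

Answer: 3 6 5 5 9 11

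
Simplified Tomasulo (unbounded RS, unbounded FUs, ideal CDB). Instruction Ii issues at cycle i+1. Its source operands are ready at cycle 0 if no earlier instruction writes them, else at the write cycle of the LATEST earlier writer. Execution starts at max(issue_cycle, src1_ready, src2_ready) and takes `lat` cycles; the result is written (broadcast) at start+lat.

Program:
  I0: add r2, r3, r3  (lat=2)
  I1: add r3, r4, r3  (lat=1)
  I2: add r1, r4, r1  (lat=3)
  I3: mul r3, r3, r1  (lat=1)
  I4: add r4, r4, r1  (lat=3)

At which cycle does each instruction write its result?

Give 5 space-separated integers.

Answer: 3 3 6 7 9

Derivation:
I0 add r2: issue@1 deps=(None,None) exec_start@1 write@3
I1 add r3: issue@2 deps=(None,None) exec_start@2 write@3
I2 add r1: issue@3 deps=(None,None) exec_start@3 write@6
I3 mul r3: issue@4 deps=(1,2) exec_start@6 write@7
I4 add r4: issue@5 deps=(None,2) exec_start@6 write@9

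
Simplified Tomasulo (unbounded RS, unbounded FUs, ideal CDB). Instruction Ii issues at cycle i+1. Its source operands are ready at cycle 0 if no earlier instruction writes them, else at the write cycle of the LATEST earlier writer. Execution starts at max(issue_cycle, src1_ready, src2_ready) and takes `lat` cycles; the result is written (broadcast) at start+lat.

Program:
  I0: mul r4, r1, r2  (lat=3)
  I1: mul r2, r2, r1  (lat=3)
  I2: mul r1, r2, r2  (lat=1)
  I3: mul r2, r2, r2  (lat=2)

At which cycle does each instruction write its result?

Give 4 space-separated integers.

I0 mul r4: issue@1 deps=(None,None) exec_start@1 write@4
I1 mul r2: issue@2 deps=(None,None) exec_start@2 write@5
I2 mul r1: issue@3 deps=(1,1) exec_start@5 write@6
I3 mul r2: issue@4 deps=(1,1) exec_start@5 write@7

Answer: 4 5 6 7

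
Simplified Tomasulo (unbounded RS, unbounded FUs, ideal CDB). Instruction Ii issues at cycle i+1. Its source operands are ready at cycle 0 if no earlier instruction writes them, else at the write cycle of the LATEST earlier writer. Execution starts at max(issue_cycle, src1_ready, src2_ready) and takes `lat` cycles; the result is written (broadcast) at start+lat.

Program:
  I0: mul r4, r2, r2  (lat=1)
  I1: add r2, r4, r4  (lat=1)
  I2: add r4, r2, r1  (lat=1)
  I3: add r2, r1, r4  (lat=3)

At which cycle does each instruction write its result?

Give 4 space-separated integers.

Answer: 2 3 4 7

Derivation:
I0 mul r4: issue@1 deps=(None,None) exec_start@1 write@2
I1 add r2: issue@2 deps=(0,0) exec_start@2 write@3
I2 add r4: issue@3 deps=(1,None) exec_start@3 write@4
I3 add r2: issue@4 deps=(None,2) exec_start@4 write@7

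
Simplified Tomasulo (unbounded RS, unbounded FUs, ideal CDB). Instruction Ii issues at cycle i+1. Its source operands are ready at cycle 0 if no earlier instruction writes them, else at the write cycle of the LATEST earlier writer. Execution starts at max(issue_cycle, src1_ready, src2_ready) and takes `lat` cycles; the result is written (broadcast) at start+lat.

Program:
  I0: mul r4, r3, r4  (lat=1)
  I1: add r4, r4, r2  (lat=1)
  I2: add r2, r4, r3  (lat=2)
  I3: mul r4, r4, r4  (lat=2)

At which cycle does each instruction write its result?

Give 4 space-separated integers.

Answer: 2 3 5 6

Derivation:
I0 mul r4: issue@1 deps=(None,None) exec_start@1 write@2
I1 add r4: issue@2 deps=(0,None) exec_start@2 write@3
I2 add r2: issue@3 deps=(1,None) exec_start@3 write@5
I3 mul r4: issue@4 deps=(1,1) exec_start@4 write@6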